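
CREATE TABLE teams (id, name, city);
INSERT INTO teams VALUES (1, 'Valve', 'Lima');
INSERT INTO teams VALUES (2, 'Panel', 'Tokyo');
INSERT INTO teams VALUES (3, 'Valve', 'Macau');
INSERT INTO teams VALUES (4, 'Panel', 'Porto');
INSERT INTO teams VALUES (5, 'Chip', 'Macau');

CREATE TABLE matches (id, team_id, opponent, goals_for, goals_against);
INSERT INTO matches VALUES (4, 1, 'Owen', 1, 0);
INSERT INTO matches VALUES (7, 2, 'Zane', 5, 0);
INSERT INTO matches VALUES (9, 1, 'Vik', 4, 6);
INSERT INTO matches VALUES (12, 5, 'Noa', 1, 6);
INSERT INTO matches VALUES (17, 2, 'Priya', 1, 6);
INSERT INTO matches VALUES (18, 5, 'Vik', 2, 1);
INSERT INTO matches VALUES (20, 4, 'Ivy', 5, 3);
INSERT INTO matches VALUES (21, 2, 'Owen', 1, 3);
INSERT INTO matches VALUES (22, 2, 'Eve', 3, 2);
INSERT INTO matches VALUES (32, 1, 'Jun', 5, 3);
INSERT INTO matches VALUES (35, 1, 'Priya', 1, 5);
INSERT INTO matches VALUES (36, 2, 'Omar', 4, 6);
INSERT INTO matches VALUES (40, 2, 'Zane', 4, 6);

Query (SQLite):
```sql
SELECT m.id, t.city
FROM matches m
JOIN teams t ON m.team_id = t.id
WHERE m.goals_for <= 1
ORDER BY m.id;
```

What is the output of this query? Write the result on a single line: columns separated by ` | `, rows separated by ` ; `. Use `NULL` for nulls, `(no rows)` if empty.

Each matches row matches the teams row where team_id = teams.id.
Then keep rows with m.goals_for <= 1.

4 | Lima ; 12 | Macau ; 17 | Tokyo ; 21 | Tokyo ; 35 | Lima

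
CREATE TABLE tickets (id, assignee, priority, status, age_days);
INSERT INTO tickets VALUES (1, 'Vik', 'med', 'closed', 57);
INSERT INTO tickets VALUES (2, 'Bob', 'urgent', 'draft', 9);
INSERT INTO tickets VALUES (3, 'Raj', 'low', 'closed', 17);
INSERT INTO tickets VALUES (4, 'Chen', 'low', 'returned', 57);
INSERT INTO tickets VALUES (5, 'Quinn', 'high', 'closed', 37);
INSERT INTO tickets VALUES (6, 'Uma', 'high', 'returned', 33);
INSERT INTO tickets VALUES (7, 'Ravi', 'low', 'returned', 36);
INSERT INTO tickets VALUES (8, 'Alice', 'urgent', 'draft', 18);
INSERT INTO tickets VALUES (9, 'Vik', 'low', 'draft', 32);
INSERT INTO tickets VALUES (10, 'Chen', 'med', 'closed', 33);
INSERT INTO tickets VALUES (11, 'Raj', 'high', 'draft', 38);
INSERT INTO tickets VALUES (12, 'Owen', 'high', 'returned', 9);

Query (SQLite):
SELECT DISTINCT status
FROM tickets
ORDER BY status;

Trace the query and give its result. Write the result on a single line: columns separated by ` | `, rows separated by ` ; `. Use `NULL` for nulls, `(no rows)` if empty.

Collect distinct status values from tickets.

closed ; draft ; returned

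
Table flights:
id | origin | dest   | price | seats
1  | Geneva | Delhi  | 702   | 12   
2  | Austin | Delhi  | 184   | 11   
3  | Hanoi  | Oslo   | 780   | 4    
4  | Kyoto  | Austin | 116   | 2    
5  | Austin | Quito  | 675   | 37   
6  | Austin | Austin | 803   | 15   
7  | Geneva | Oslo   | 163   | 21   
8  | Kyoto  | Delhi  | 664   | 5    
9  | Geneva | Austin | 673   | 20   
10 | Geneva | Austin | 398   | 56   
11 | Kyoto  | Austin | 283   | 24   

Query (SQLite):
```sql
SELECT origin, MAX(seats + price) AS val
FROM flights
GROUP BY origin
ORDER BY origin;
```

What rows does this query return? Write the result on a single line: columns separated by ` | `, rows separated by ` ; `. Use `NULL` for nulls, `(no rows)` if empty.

Austin | 818 ; Geneva | 714 ; Hanoi | 784 ; Kyoto | 669

For each row compute seats + price.
Group by origin; take MAX of the expression per group.
  Austin: ids {2, 5, 6} → MAX(seats + price)=818
  Geneva: ids {1, 7, 9, 10} → MAX(seats + price)=714
  Hanoi: ids {3} → MAX(seats + price)=784
  Kyoto: ids {4, 8, 11} → MAX(seats + price)=669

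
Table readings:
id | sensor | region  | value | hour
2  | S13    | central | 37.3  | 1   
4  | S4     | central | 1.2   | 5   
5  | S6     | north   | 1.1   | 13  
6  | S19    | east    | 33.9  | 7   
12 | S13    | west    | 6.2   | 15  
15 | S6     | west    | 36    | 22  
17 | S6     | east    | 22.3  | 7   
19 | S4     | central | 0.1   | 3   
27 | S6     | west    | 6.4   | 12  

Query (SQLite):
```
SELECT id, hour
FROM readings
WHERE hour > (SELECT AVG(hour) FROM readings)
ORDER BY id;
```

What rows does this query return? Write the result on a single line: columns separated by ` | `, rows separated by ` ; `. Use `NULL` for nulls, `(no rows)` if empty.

5 | 13 ; 12 | 15 ; 15 | 22 ; 27 | 12

Scalar subquery: AVG(hour) over all readings rows = 9.444444 (≈; comparison uses full precision).
Keep rows where hour > that value.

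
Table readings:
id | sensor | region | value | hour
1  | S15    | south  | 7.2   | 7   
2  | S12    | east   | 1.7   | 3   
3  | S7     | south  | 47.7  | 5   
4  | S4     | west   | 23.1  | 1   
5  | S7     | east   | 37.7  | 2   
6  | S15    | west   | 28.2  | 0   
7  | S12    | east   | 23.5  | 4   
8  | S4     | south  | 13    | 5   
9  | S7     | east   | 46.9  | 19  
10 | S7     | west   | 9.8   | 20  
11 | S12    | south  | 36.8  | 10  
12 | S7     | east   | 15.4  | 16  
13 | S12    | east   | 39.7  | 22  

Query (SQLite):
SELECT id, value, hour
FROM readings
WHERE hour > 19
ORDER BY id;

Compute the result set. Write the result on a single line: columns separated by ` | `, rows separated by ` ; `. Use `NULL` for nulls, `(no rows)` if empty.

10 | 9.8 | 20 ; 13 | 39.7 | 22

hour > 19: ids {10, 13}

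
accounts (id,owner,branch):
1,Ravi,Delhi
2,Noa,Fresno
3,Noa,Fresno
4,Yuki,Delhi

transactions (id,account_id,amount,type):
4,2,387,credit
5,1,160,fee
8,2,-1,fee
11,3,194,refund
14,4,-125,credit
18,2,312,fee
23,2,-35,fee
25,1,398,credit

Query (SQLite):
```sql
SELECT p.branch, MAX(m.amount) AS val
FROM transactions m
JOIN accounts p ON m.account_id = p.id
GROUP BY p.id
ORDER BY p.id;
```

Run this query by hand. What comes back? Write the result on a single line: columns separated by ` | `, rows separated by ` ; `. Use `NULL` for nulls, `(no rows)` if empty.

Join each transactions row to its accounts via account_id.
Group joined rows by accounts.id; compute MAX(m.amount) per group.
  1: ids {5, 25} → MAX(m.amount)=398
  2: ids {4, 8, 18, 23} → MAX(m.amount)=387
  3: ids {11} → MAX(m.amount)=194
  4: ids {14} → MAX(m.amount)=-125

Delhi | 398 ; Fresno | 387 ; Fresno | 194 ; Delhi | -125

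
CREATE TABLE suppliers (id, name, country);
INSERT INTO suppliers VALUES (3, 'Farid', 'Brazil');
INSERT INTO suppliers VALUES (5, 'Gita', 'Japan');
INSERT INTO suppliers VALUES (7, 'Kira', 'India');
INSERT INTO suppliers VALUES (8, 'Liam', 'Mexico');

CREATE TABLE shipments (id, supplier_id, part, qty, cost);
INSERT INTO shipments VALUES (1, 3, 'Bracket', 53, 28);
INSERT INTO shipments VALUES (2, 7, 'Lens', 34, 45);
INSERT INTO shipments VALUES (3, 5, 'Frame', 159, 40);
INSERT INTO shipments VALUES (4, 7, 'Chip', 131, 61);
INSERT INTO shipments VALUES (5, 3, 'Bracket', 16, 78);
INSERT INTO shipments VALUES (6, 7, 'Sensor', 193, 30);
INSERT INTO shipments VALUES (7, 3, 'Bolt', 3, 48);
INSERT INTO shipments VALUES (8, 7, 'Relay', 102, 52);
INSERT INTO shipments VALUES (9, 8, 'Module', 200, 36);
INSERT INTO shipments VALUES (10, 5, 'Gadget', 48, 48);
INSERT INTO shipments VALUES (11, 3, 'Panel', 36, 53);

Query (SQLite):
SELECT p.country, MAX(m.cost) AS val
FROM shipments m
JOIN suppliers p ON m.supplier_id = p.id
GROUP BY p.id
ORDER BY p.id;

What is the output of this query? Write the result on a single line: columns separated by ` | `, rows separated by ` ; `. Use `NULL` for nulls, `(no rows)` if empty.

Join each shipments row to its suppliers via supplier_id.
Group joined rows by suppliers.id; compute MAX(m.cost) per group.
  3: ids {1, 5, 7, 11} → MAX(m.cost)=78
  5: ids {3, 10} → MAX(m.cost)=48
  7: ids {2, 4, 6, 8} → MAX(m.cost)=61
  8: ids {9} → MAX(m.cost)=36

Brazil | 78 ; Japan | 48 ; India | 61 ; Mexico | 36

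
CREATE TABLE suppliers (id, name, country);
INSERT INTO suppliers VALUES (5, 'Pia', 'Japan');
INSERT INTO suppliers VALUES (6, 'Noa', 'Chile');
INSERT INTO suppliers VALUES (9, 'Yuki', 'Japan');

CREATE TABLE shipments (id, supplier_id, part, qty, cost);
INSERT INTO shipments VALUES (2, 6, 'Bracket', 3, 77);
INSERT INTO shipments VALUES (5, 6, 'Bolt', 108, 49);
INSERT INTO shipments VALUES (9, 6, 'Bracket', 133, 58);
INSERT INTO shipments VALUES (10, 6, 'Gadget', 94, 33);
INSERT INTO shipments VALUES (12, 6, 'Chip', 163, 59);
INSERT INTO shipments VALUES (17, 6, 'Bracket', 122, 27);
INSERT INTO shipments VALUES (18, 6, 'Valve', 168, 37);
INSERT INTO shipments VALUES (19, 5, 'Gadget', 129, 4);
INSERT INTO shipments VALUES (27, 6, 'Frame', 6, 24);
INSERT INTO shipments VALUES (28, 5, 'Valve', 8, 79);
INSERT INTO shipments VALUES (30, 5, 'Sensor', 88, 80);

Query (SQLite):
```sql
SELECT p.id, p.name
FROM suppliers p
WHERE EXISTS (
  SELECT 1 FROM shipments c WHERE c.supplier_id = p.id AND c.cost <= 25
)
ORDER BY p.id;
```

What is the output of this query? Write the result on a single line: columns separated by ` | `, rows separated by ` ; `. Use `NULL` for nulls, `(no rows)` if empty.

5 | Pia ; 6 | Noa

For each suppliers row, check whether any shipments with matching supplier_id has cost <= 25.
Keep rows where that is true.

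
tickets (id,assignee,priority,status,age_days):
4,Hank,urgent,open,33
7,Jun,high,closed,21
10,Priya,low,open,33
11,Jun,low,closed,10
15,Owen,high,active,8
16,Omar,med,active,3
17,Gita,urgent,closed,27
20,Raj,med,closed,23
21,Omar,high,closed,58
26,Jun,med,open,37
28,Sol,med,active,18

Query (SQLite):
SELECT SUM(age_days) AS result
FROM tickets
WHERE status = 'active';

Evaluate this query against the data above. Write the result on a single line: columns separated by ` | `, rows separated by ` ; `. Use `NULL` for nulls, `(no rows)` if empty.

Rows where status='active' → age_days values: [8, 3, 18].
SUM of non-NULL values = 29.

29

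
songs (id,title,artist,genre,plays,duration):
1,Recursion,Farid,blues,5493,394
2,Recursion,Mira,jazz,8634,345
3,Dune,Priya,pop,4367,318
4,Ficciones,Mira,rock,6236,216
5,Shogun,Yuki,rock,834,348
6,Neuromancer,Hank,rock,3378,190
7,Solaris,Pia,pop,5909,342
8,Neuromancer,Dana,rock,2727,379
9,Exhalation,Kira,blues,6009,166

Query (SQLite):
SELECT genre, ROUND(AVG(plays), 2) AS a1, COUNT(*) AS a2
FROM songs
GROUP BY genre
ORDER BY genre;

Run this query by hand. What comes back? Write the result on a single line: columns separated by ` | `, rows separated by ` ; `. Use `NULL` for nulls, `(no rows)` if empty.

Group songs by genre.
Per group compute: ROUND(AVG(plays), 2), COUNT(*).
  blues: ids {1, 9} → ROUND(AVG(plays), 2)=5751, COUNT(*)=2
  jazz: ids {2} → ROUND(AVG(plays), 2)=8634, COUNT(*)=1
  pop: ids {3, 7} → ROUND(AVG(plays), 2)=5138, COUNT(*)=2
  rock: ids {4, 5, 6, 8} → ROUND(AVG(plays), 2)=3293.75, COUNT(*)=4

blues | 5751 | 2 ; jazz | 8634 | 1 ; pop | 5138 | 2 ; rock | 3293.75 | 4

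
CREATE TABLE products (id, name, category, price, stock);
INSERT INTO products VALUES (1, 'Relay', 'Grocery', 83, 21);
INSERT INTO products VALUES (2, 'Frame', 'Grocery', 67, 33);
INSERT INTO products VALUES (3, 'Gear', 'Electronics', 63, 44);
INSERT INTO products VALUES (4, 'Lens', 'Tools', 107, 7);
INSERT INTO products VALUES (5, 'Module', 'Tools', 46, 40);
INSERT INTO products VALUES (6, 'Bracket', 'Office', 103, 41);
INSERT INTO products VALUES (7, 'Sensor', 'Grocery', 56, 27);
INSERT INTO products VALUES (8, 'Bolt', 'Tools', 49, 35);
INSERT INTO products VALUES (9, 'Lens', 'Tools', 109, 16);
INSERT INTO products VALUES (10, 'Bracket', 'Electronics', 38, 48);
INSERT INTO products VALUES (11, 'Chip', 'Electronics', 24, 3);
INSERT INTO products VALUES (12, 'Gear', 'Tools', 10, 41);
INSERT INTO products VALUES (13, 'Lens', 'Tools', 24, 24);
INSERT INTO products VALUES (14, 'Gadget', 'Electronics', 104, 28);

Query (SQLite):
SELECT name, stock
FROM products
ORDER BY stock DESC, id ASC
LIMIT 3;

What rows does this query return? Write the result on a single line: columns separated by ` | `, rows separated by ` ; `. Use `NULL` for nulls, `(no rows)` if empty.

Sort by stock desc, tiebreak id asc: (48, id=10), (44, id=3), (41, id=6), (41, id=12), (40, id=5), (35, id=8) …. Take first 3.

Bracket | 48 ; Gear | 44 ; Bracket | 41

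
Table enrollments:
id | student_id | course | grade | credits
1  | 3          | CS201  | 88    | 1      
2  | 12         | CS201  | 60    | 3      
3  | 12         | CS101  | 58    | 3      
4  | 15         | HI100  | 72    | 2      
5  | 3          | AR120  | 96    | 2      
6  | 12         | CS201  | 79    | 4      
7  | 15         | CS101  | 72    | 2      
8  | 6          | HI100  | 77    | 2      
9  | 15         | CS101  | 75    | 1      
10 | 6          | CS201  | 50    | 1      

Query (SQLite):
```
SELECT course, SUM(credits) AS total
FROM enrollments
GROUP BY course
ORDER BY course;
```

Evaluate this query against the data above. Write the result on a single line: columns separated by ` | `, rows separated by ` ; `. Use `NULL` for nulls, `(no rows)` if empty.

Partition enrollments by course; compute SUM(credits) within each group.
  AR120: ids {5} → SUM(credits)=2
  CS101: ids {3, 7, 9} → SUM(credits)=6
  CS201: ids {1, 2, 6, 10} → SUM(credits)=9
  HI100: ids {4, 8} → SUM(credits)=4

AR120 | 2 ; CS101 | 6 ; CS201 | 9 ; HI100 | 4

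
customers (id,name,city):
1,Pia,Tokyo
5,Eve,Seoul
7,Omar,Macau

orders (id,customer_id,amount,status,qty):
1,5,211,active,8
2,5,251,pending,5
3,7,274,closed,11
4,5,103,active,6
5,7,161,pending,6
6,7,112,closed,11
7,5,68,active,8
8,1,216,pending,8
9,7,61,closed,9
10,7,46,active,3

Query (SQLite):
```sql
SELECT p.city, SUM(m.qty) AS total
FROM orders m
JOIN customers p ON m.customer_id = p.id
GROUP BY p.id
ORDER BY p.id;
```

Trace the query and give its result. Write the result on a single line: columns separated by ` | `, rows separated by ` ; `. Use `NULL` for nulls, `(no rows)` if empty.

Tokyo | 8 ; Seoul | 27 ; Macau | 40

Join each orders row to its customers via customer_id.
Group joined rows by customers.id; compute SUM(m.qty) per group.
  1: ids {8} → SUM(m.qty)=8
  5: ids {1, 2, 4, 7} → SUM(m.qty)=27
  7: ids {3, 5, 6, 9, 10} → SUM(m.qty)=40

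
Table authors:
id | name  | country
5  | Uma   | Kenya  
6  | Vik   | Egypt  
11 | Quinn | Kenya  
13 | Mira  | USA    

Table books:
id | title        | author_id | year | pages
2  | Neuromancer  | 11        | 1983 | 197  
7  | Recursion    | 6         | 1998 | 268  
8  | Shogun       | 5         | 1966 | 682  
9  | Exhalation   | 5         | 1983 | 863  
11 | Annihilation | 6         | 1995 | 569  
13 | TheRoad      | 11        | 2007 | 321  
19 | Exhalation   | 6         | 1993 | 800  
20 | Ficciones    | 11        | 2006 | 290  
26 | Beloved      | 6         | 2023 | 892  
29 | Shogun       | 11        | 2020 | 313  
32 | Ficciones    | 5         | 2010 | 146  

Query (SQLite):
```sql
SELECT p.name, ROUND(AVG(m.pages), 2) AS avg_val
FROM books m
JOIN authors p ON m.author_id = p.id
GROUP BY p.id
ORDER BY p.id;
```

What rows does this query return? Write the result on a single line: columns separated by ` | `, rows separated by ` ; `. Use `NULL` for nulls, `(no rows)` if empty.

Uma | 563.67 ; Vik | 632.25 ; Quinn | 280.25

Join each books row to its authors via author_id.
Group joined rows by authors.id; compute ROUND(AVG(m.pages), 2) per group.
  5: ids {8, 9, 32} → ROUND(AVG(m.pages), 2)=563.67
  6: ids {7, 11, 19, 26} → ROUND(AVG(m.pages), 2)=632.25
  11: ids {2, 13, 20, 29} → ROUND(AVG(m.pages), 2)=280.25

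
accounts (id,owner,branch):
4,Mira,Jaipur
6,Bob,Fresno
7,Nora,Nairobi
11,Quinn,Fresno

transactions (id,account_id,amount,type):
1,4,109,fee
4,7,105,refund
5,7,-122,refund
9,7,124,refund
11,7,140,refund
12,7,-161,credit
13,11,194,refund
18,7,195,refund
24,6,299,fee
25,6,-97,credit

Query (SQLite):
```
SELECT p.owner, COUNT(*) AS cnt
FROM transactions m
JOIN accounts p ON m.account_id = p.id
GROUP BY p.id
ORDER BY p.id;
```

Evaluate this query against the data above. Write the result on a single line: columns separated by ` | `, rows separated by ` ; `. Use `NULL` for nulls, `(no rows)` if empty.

Join each transactions row to its accounts via account_id.
Group joined rows by accounts.id; compute COUNT(*) per group.
  4: ids {1} → COUNT(*)=1
  6: ids {24, 25} → COUNT(*)=2
  7: ids {4, 5, 9, 11, 12, 18} → COUNT(*)=6
  11: ids {13} → COUNT(*)=1

Mira | 1 ; Bob | 2 ; Nora | 6 ; Quinn | 1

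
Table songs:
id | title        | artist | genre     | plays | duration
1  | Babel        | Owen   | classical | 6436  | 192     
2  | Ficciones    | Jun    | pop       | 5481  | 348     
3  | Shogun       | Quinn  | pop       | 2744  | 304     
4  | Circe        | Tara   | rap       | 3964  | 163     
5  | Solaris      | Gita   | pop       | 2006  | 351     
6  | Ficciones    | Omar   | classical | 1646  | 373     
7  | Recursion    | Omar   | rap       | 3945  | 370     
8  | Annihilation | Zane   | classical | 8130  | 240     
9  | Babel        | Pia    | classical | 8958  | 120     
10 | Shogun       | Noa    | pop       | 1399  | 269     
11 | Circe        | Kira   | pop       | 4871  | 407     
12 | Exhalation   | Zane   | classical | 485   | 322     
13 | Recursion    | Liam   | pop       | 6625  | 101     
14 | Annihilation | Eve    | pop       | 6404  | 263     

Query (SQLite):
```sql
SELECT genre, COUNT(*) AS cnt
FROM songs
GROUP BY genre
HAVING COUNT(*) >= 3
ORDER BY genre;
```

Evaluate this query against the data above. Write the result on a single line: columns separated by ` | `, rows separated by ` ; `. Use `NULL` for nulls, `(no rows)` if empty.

classical | 5 ; pop | 7

Partition songs by genre; compute COUNT(*) within each group.
HAVING: keep groups with count ≥ 3.
  classical: ids {1, 6, 8, 9, 12} → COUNT(*)=5
  pop: ids {2, 3, 5, 10, 11, 13, 14} → COUNT(*)=7
  rap: ids {4, 7} → COUNT(*)=2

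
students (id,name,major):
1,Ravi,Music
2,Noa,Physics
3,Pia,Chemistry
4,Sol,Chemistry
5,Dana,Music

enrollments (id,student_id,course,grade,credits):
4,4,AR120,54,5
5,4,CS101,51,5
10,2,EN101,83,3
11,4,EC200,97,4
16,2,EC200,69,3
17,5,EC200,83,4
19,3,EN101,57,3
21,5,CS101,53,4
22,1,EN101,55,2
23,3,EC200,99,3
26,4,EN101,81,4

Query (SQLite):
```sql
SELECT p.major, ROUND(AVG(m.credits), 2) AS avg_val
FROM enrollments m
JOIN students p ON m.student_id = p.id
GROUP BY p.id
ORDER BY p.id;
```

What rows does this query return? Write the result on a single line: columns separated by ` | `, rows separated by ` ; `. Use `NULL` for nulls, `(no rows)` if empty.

Join each enrollments row to its students via student_id.
Group joined rows by students.id; compute ROUND(AVG(m.credits), 2) per group.
  1: ids {22} → ROUND(AVG(m.credits), 2)=2
  2: ids {10, 16} → ROUND(AVG(m.credits), 2)=3
  3: ids {19, 23} → ROUND(AVG(m.credits), 2)=3
  4: ids {4, 5, 11, 26} → ROUND(AVG(m.credits), 2)=4.5
  5: ids {17, 21} → ROUND(AVG(m.credits), 2)=4

Music | 2 ; Physics | 3 ; Chemistry | 3 ; Chemistry | 4.5 ; Music | 4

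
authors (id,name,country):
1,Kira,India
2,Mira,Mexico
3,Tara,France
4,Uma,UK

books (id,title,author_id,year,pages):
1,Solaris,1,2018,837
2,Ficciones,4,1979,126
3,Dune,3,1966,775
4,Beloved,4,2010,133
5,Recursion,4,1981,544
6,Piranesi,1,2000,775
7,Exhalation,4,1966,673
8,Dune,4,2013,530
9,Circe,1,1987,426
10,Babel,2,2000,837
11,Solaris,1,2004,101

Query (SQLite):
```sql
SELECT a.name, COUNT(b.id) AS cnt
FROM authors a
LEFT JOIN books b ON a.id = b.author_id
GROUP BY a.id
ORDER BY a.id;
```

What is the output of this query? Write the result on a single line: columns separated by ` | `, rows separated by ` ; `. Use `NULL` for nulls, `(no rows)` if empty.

LEFT JOIN keeps every authors row; unmatched ones get NULL for books columns.
Group by authors.id and compute COUNT(b.id). COUNT(col) of an all-NULL group is 0.
  1: ids {1, 6, 9, 11} → COUNT(b.id)=4
  2: ids {10} → COUNT(b.id)=1
  3: ids {3} → COUNT(b.id)=1
  4: ids {2, 4, 5, 7, 8} → COUNT(b.id)=5

Kira | 4 ; Mira | 1 ; Tara | 1 ; Uma | 5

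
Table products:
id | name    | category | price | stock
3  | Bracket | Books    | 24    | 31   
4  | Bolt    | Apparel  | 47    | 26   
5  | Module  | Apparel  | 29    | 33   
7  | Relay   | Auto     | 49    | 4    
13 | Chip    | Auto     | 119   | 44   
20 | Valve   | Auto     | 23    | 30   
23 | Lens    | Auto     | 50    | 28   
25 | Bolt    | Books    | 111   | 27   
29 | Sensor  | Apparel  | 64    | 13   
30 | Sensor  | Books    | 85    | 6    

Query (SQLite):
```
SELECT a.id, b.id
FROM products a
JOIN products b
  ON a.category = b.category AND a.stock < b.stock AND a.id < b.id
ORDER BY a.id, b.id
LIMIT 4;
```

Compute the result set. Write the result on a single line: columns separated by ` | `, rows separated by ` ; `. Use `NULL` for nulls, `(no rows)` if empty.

Pairs (a,b) with same category, a.stock < b.stock, a.id < b.id.
category groups: Apparel:{4,5,29} Auto:{7,13,20,23} Books:{3,25,30}
Ordered by (a.id, b.id); first 4.

4 | 5 ; 7 | 13 ; 7 | 20 ; 7 | 23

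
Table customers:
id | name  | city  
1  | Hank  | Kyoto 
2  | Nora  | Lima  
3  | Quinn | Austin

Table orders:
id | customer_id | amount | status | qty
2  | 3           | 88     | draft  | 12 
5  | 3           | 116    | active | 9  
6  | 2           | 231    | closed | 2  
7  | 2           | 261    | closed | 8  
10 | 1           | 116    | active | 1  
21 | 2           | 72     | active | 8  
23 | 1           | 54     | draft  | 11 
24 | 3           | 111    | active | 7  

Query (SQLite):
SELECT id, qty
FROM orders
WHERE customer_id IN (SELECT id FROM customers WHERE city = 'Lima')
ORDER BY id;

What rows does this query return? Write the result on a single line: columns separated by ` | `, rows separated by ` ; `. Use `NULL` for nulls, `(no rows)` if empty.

Inner query: customers.id where city = 'Lima'.
Outer: keep orders rows whose customer_id is in that set.
Inner query → {2}

6 | 2 ; 7 | 8 ; 21 | 8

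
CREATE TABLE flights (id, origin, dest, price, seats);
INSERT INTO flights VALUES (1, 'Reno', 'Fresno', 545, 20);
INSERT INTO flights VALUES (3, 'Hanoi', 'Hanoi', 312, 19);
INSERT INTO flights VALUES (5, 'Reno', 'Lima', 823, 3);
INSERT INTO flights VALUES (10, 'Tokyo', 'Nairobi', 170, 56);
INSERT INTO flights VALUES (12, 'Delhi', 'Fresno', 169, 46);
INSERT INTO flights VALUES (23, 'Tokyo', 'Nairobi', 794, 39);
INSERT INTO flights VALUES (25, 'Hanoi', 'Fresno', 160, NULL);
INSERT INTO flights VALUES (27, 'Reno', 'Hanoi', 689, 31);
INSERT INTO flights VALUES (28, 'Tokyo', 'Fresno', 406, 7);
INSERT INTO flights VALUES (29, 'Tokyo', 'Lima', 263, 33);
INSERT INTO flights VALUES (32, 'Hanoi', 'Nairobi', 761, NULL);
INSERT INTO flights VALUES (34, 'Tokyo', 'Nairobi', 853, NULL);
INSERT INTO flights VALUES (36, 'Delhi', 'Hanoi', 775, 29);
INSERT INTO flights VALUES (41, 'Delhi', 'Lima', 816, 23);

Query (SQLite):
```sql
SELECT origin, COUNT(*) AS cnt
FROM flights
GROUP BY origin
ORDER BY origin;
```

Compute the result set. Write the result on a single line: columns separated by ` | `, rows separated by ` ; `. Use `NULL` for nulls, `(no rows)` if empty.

Delhi | 3 ; Hanoi | 3 ; Reno | 3 ; Tokyo | 5

Partition flights by origin; compute COUNT(*) within each group.
  Delhi: ids {12, 36, 41} → COUNT(*)=3
  Hanoi: ids {3, 25, 32} → COUNT(*)=3
  Reno: ids {1, 5, 27} → COUNT(*)=3
  Tokyo: ids {10, 23, 28, 29, 34} → COUNT(*)=5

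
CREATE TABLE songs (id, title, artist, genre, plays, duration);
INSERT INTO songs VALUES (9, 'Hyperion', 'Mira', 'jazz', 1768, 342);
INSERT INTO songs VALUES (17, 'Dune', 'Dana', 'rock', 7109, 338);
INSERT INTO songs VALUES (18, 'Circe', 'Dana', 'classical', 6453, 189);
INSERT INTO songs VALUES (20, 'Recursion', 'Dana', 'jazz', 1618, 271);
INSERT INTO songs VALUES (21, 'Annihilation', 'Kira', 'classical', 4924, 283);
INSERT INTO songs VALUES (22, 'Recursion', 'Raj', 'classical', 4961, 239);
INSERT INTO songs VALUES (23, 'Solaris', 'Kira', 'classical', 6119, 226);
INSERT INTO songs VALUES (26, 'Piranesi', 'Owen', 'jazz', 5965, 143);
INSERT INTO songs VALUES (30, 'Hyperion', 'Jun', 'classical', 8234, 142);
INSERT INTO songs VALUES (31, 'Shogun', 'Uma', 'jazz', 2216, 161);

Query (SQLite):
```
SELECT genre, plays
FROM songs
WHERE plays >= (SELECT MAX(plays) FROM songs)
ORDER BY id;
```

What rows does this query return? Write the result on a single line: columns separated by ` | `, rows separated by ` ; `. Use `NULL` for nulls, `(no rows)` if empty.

classical | 8234

Scalar subquery: MAX(plays) over all songs rows = 8234.
Keep rows where plays >= that value.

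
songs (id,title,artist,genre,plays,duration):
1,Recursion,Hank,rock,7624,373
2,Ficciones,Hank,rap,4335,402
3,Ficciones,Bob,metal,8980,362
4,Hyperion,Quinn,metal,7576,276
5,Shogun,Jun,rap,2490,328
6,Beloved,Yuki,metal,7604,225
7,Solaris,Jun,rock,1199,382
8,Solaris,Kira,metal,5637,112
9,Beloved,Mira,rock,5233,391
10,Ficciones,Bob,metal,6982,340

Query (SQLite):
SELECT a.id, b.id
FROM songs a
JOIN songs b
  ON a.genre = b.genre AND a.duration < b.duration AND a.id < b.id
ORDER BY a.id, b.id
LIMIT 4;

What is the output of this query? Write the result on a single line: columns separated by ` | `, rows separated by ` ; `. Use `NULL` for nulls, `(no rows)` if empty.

Pairs (a,b) with same genre, a.duration < b.duration, a.id < b.id.
genre groups: metal:{3,4,6,8,10} rap:{2,5} rock:{1,7,9}
Ordered by (a.id, b.id); first 4.

1 | 7 ; 1 | 9 ; 4 | 10 ; 6 | 10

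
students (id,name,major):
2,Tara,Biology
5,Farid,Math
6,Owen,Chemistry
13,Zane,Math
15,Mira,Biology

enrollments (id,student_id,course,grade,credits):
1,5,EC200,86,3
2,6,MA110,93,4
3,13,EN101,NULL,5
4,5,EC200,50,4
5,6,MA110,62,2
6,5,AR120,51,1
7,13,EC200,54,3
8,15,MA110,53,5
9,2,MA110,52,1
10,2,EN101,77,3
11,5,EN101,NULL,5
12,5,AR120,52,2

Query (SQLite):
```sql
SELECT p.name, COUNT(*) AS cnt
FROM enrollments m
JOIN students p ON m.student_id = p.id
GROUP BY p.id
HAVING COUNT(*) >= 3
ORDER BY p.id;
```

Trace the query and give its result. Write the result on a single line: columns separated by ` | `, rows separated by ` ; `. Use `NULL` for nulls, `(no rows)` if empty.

Farid | 5

Join each enrollments row to its students via student_id.
Group joined rows by students.id; compute COUNT(*) per group.
HAVING: keep groups with count ≥ 3.
  2: ids {9, 10} → COUNT(*)=2
  5: ids {1, 4, 6, 11, 12} → COUNT(*)=5
  6: ids {2, 5} → COUNT(*)=2
  13: ids {3, 7} → COUNT(*)=2
  15: ids {8} → COUNT(*)=1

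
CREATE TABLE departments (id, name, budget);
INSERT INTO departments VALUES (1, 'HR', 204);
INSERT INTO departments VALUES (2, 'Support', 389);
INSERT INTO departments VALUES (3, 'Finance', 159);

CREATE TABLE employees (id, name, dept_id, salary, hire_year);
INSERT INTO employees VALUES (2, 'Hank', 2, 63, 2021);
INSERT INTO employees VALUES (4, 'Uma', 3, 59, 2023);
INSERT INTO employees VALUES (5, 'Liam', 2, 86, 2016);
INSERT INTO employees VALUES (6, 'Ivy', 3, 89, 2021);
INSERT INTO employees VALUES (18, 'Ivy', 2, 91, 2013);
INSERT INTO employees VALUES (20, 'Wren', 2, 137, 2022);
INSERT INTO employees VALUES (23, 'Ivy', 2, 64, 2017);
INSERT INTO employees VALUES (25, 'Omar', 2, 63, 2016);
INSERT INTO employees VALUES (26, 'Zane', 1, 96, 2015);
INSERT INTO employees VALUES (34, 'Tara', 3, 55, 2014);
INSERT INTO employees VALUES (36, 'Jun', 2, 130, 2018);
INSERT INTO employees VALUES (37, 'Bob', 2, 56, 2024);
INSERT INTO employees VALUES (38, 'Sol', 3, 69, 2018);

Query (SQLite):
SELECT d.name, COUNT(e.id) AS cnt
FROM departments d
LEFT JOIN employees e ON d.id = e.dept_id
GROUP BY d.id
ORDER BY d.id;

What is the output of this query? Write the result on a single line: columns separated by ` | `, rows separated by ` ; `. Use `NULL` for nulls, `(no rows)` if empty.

LEFT JOIN keeps every departments row; unmatched ones get NULL for employees columns.
Group by departments.id and compute COUNT(e.id). COUNT(col) of an all-NULL group is 0.
  1: ids {26} → COUNT(e.id)=1
  2: ids {2, 5, 18, 20, 23, 25, 36, 37} → COUNT(e.id)=8
  3: ids {4, 6, 34, 38} → COUNT(e.id)=4

HR | 1 ; Support | 8 ; Finance | 4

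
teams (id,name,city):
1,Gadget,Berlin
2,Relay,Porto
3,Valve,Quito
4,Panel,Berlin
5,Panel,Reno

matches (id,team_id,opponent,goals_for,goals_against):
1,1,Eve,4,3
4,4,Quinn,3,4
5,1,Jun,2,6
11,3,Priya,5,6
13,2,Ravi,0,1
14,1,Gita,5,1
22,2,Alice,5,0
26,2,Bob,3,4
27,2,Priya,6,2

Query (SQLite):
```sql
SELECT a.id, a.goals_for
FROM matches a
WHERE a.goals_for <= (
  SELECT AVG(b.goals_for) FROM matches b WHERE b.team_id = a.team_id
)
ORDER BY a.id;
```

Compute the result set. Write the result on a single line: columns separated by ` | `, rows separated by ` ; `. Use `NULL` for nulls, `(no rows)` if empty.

4 | 3 ; 5 | 2 ; 11 | 5 ; 13 | 0 ; 26 | 3

For each matches row a, compute AVG(goals_for) over rows sharing a.team_id.
Keep row a if a.goals_for <= that per-group AVG.
  team_id=1: AVG(goals_for) = 3.666667
  team_id=2: AVG(goals_for) = 3.5
  team_id=3: AVG(goals_for) = 5.0
  team_id=4: AVG(goals_for) = 3.0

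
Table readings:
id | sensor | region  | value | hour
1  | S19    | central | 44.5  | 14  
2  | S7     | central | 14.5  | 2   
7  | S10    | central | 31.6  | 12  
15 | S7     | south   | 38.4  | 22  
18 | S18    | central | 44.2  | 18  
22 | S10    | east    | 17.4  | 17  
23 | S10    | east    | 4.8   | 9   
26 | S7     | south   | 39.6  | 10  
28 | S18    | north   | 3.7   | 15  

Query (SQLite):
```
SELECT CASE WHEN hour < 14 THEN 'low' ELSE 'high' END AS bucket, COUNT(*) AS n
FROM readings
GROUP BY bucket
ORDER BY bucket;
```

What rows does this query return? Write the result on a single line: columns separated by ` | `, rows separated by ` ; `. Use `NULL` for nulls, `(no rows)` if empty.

Bucket rows by hour < 14 → 'low' else 'high'; count each bucket.

high | 5 ; low | 4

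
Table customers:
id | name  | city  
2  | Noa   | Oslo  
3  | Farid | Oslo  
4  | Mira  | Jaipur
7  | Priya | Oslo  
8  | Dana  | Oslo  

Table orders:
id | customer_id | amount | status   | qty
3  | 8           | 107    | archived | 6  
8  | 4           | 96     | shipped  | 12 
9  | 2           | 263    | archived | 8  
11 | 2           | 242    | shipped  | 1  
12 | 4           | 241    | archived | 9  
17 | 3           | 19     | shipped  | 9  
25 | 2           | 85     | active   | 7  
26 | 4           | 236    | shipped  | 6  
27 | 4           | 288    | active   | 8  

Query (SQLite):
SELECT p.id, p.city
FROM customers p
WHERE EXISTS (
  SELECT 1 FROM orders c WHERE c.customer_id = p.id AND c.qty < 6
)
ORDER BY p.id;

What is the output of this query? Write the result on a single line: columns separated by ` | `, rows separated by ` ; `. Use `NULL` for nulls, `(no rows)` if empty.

For each customers row, check whether any orders with matching customer_id has qty < 6.
Keep rows where that is true.

2 | Oslo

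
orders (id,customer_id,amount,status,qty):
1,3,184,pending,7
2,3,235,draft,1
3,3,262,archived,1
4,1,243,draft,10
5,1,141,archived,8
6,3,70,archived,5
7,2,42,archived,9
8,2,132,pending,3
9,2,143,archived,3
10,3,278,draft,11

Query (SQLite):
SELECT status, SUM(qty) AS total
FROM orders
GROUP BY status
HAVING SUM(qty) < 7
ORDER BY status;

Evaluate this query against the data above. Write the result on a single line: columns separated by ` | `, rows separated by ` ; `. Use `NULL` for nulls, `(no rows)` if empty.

(no rows)

Partition orders by status; compute SUM(qty) within each group.
HAVING: keep groups where SUM(qty) < 7.
  archived: ids {3, 5, 6, 7, 9} → SUM(qty)=26
  draft: ids {2, 4, 10} → SUM(qty)=22
  pending: ids {1, 8} → SUM(qty)=10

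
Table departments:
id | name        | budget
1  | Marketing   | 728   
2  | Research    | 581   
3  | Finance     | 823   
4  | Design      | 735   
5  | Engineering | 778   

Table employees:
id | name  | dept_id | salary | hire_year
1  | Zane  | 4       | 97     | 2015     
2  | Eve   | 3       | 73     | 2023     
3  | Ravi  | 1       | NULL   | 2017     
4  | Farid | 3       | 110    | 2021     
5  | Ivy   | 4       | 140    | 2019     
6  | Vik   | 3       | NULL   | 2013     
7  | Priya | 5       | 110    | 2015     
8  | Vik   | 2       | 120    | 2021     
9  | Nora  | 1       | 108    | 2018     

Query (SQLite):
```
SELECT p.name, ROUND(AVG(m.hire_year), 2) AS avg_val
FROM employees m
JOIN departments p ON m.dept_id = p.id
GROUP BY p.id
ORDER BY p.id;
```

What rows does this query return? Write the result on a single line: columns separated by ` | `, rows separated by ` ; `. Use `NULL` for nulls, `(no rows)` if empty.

Marketing | 2017.5 ; Research | 2021 ; Finance | 2019 ; Design | 2017 ; Engineering | 2015

Join each employees row to its departments via dept_id.
Group joined rows by departments.id; compute ROUND(AVG(m.hire_year), 2) per group.
  1: ids {3, 9} → ROUND(AVG(m.hire_year), 2)=2017.5
  2: ids {8} → ROUND(AVG(m.hire_year), 2)=2021
  3: ids {2, 4, 6} → ROUND(AVG(m.hire_year), 2)=2019
  4: ids {1, 5} → ROUND(AVG(m.hire_year), 2)=2017
  5: ids {7} → ROUND(AVG(m.hire_year), 2)=2015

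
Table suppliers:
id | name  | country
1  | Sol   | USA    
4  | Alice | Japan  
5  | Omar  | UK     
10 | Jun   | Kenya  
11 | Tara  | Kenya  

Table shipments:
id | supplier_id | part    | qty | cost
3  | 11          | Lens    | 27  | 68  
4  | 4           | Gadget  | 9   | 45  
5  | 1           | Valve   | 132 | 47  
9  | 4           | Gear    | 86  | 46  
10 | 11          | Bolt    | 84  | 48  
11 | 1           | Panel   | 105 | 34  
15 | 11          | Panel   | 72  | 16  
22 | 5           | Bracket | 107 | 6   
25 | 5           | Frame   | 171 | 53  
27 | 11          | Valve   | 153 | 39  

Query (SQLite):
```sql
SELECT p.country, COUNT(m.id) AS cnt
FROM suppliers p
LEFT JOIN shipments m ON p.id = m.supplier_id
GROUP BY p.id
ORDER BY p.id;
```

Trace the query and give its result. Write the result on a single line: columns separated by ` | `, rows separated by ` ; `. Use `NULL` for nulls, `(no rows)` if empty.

LEFT JOIN keeps every suppliers row; unmatched ones get NULL for shipments columns.
Group by suppliers.id and compute COUNT(m.id). COUNT(col) of an all-NULL group is 0.
  1: ids {5, 11} → COUNT(m.id)=2
  4: ids {4, 9} → COUNT(m.id)=2
  5: ids {22, 25} → COUNT(m.id)=2
  10: ids {—} → COUNT(m.id)=0
  11: ids {3, 10, 15, 27} → COUNT(m.id)=4

USA | 2 ; Japan | 2 ; UK | 2 ; Kenya | 0 ; Kenya | 4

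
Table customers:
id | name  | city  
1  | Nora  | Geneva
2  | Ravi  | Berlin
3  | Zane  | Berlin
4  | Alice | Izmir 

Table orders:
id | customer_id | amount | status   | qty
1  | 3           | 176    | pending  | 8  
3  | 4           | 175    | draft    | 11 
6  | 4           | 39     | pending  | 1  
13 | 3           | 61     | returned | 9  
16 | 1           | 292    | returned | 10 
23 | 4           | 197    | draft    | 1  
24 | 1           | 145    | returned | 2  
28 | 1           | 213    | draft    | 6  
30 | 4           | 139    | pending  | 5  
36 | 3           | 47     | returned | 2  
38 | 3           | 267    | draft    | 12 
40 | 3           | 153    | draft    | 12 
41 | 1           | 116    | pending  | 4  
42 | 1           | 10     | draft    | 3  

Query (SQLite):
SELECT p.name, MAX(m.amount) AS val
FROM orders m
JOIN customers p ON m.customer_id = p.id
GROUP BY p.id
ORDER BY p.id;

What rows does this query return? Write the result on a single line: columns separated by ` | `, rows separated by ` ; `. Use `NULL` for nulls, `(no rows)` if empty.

Nora | 292 ; Zane | 267 ; Alice | 197

Join each orders row to its customers via customer_id.
Group joined rows by customers.id; compute MAX(m.amount) per group.
  1: ids {16, 24, 28, 41, 42} → MAX(m.amount)=292
  3: ids {1, 13, 36, 38, 40} → MAX(m.amount)=267
  4: ids {3, 6, 23, 30} → MAX(m.amount)=197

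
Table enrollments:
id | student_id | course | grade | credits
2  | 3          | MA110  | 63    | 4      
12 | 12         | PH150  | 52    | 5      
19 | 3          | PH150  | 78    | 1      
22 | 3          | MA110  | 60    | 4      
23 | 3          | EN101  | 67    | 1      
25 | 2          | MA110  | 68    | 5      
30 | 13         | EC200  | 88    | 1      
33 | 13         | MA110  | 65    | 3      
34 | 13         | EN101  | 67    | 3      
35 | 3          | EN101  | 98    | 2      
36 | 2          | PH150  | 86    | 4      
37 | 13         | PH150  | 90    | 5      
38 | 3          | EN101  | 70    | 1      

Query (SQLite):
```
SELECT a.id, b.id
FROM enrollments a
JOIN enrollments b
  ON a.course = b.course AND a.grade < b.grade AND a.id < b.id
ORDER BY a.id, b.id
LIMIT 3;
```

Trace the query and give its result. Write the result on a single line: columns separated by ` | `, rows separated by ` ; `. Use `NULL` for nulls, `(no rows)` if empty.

2 | 25 ; 2 | 33 ; 12 | 19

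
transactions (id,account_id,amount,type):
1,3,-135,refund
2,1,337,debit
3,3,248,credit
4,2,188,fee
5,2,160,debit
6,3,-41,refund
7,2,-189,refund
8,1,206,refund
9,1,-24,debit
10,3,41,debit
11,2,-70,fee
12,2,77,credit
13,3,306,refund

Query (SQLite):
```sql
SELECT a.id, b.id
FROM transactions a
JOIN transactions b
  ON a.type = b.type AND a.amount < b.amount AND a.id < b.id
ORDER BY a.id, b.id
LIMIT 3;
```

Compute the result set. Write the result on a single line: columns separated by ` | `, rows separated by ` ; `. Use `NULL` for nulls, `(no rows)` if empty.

1 | 6 ; 1 | 8 ; 1 | 13

Pairs (a,b) with same type, a.amount < b.amount, a.id < b.id.
type groups: credit:{3,12} debit:{2,5,9,10} fee:{4,11} refund:{1,6,7,8,13}
Ordered by (a.id, b.id); first 3.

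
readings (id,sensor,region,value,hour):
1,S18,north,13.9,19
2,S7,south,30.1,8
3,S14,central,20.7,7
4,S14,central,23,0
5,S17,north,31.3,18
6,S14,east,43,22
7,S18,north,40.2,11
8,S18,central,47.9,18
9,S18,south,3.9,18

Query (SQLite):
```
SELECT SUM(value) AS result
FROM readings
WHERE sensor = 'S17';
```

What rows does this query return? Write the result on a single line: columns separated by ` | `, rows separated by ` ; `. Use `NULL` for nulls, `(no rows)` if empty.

31.3

Rows where sensor='S17' → value values: [31.3].
SUM of non-NULL values = 31.3.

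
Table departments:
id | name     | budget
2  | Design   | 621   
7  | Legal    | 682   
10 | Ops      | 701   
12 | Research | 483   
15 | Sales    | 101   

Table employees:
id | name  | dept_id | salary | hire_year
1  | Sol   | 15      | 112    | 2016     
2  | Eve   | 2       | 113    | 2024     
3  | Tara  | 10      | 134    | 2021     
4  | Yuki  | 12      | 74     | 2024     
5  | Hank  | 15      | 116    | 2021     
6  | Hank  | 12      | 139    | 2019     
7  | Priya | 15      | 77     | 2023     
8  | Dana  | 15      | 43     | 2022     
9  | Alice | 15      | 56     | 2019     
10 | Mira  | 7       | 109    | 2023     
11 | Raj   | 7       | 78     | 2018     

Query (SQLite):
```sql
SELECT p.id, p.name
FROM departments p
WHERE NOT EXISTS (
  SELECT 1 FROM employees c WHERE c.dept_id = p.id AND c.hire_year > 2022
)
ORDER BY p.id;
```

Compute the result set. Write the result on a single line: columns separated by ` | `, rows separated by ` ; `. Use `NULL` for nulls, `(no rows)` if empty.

For each departments row, check whether any employees with matching dept_id has hire_year > 2022.
Keep rows where that is false.

10 | Ops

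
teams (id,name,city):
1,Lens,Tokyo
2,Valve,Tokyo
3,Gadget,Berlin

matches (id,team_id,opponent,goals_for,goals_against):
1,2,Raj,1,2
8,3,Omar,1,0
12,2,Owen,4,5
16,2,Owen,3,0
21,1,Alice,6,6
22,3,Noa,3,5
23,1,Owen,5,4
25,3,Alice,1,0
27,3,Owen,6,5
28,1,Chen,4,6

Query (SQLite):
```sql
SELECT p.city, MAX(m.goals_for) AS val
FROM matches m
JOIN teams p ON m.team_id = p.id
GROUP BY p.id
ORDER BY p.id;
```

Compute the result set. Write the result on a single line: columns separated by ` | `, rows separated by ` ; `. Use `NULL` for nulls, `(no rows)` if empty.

Join each matches row to its teams via team_id.
Group joined rows by teams.id; compute MAX(m.goals_for) per group.
  1: ids {21, 23, 28} → MAX(m.goals_for)=6
  2: ids {1, 12, 16} → MAX(m.goals_for)=4
  3: ids {8, 22, 25, 27} → MAX(m.goals_for)=6

Tokyo | 6 ; Tokyo | 4 ; Berlin | 6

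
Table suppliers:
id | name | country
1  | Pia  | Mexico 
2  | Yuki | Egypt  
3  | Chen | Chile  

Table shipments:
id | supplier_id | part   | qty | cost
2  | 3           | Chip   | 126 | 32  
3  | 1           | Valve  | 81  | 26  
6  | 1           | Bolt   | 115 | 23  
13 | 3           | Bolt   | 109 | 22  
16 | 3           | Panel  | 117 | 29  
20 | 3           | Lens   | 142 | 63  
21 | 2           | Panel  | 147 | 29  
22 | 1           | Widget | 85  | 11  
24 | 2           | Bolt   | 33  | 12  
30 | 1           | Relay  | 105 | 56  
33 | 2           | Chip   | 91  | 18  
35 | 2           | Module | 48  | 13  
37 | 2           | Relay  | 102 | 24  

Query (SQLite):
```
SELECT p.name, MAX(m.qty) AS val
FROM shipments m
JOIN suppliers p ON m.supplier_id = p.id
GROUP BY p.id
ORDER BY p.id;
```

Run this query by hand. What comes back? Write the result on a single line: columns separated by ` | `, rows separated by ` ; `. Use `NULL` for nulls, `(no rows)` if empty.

Join each shipments row to its suppliers via supplier_id.
Group joined rows by suppliers.id; compute MAX(m.qty) per group.
  1: ids {3, 6, 22, 30} → MAX(m.qty)=115
  2: ids {21, 24, 33, 35, 37} → MAX(m.qty)=147
  3: ids {2, 13, 16, 20} → MAX(m.qty)=142

Pia | 115 ; Yuki | 147 ; Chen | 142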